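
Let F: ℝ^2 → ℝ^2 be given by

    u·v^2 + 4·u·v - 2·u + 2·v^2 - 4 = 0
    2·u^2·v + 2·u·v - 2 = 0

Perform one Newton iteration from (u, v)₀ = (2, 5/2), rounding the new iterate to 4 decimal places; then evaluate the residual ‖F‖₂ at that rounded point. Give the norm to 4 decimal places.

11.8570

At (2, 5/2): F = (37.0000, 28.0000).
Jacobian J = [[v^2 + 4·v - 2, 2·u·v + 4·u + 4·v], [4·u·v + 2·v, 2·u^2 + 2·u]].
At the point, J = [[14.2500, 28.0000], [25.0000, 12.0000]] (det J = -529.0000).
Solving J·Δ = −F gives Δ = (-0.6427, -0.9943).
Then the next iterate is (u, v)₁ = (1.3573, 1.5057).
Re-evaluating at (1.3573, 1.5057): F = (9.071590, 7.635165), so ‖F‖₂ = 11.8570.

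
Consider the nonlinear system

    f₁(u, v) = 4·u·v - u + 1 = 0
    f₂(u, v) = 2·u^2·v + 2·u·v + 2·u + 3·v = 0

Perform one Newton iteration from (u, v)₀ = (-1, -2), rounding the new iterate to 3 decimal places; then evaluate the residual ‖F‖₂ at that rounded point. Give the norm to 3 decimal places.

At (-1, -2): F = (10.000, -8.000).
Jacobian J = [[4·v - 1, 4·u], [4·u·v + 2·v + 2, 2·u^2 + 2·u + 3]].
At the point, J = [[-9.000, -4.000], [6.000, 3.000]] (det J = -3.000).
Solving J·Δ = −F gives Δ = (-0.667, 4.000).
Then the next iterate is (u, v)₁ = (-1.667, 2.000).
Re-evaluating at (-1.667, 2.000): F = (-10.669, 7.11356), so ‖F‖₂ = 12.823.

12.823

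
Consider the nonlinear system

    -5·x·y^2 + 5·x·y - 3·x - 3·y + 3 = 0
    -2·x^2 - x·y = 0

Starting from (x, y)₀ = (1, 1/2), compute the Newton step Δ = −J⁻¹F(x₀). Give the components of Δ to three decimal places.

At (1, 1/2): F = (-0.250, -2.500).
Jacobian J = [[-5·y^2 + 5·y - 3, -10·x·y + 5·x - 3], [-4·x - y, -x]].
At the point, J = [[-1.750, -3.000], [-4.500, -1.000]] (det J = -11.750).
Solving J·Δ = −F gives Δ = (-0.617, 0.277).

(-0.617, 0.277)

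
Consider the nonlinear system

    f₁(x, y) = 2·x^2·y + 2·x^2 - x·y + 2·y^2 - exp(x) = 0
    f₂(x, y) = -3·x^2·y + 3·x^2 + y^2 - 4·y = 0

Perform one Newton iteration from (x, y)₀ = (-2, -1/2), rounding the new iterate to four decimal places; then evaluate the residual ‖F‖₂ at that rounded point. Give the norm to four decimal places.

At (-2, -1/2): F = (3.364665, 20.2500).
Jacobian J = [[4·x·y + 4·x - y - exp(x), 2·x^2 - x + 4·y], [-6·x·y + 6·x, -3·x^2 + 2·y - 4]].
At the point, J = [[-3.635335, 8.0000], [-18.0000, -17.0000]] (det J = 205.800700).
Solving J·Δ = −F gives Δ = (1.0651, 0.0634).
Then the next iterate is (x, y)₁ = (-0.9349, -0.4366).
Re-evaluating at (-0.9349, -0.4366): F = (0.565303, 5.703949), so ‖F‖₂ = 5.7319.

5.7319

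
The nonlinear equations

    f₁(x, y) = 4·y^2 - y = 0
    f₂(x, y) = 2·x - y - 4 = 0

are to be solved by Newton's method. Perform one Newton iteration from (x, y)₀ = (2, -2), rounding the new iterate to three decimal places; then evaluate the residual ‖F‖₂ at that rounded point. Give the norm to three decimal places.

At (2, -2): F = (18.000, 2.000).
Jacobian J = [[0, 8·y - 1], [2, -1]].
At the point, J = [[0.000, -17.000], [2.000, -1.000]] (det J = 34.000).
Solving J·Δ = −F gives Δ = (-0.471, 1.059).
Then the next iterate is (x, y)₁ = (1.529, -0.941).
Re-evaluating at (1.529, -0.941): F = (4.48292, -0.001), so ‖F‖₂ = 4.483.

4.483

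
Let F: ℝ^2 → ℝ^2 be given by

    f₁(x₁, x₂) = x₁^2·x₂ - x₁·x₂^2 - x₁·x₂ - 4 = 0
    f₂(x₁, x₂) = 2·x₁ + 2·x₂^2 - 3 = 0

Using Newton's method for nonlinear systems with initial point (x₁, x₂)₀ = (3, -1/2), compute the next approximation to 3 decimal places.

(1.720, -0.030)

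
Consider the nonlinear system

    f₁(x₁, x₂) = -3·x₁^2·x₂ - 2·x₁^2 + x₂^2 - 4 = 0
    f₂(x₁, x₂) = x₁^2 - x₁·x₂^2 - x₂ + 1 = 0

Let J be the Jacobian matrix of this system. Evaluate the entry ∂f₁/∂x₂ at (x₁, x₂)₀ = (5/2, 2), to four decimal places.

∂f₁/∂x₂ = -3·x₁^2 + 2·x₂.
At (5/2, 2) this is -14.7500.

-14.7500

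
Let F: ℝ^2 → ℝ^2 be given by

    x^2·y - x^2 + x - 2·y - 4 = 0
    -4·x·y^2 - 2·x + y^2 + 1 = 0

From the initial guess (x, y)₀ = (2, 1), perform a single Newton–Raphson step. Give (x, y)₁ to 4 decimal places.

At (2, 1): F = (-4.0000, -10.0000).
Jacobian J = [[2·x·y - 2·x + 1, x^2 - 2], [-4·y^2 - 2, -8·x·y + 2·y]].
At the point, J = [[1.0000, 2.0000], [-6.0000, -14.0000]] (det J = -2.0000).
Solving J·Δ = −F gives Δ = (38.0000, -17.0000).
Then the next iterate is (x, y)₁ = (40.0000, -16.0000).

(40.0000, -16.0000)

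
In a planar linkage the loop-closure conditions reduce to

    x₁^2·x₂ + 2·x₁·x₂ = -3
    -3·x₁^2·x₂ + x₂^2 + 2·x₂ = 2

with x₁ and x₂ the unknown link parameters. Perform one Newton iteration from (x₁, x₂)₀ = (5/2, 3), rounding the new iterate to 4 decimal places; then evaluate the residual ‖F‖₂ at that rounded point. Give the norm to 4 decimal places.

8.5945

At (5/2, 3): F = (36.7500, -43.2500).
Jacobian J = [[2·x₁·x₂ + 2·x₂, x₁^2 + 2·x₁], [-6·x₁·x₂, -3·x₁^2 + 2·x₂ + 2]].
At the point, J = [[21.0000, 11.2500], [-45.0000, -10.7500]] (det J = 280.5000).
Solving J·Δ = −F gives Δ = (-0.3262, -2.6578).
Then the next iterate is (x₁, x₂)₁ = (2.1738, 0.3422).
Re-evaluating at (2.1738, 0.3422): F = (6.104783, -6.049601), so ‖F‖₂ = 8.5945.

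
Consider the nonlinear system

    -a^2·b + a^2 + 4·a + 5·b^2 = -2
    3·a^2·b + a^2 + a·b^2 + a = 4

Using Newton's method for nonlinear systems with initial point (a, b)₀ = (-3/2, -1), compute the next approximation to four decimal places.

(-0.3885, -0.7325)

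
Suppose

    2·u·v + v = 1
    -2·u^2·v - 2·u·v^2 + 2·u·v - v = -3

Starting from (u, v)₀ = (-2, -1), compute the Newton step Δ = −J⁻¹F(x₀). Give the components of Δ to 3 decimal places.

At (-2, -1): F = (2.000, 20.000).
Jacobian J = [[2·v, 2·u + 1], [-4·u·v - 2·v^2 + 2·v, -2·u^2 - 4·u·v + 2·u - 1]].
At the point, J = [[-2.000, -3.000], [-12.000, -21.000]] (det J = 6.000).
Solving J·Δ = −F gives Δ = (-3.000, 2.667).

(-3.000, 2.667)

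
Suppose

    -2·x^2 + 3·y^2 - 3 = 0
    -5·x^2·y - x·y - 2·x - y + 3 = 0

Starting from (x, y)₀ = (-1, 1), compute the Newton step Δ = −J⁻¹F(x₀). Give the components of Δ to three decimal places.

(0.161, 0.226)

At (-1, 1): F = (-2.000, 0.000).
Jacobian J = [[-4·x, 6·y], [-10·x·y - y - 2, -5·x^2 - x - 1]].
At the point, J = [[4.000, 6.000], [7.000, -5.000]] (det J = -62.000).
Solving J·Δ = −F gives Δ = (0.161, 0.226).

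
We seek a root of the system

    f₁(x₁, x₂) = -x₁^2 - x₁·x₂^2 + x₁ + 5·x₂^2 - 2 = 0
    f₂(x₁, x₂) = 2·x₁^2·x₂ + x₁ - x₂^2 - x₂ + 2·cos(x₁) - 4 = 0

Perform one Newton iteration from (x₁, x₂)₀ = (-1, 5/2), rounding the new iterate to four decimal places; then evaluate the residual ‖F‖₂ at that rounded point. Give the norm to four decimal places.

At (-1, 5/2): F = (33.5000, -7.669395).
Jacobian J = [[-2·x₁ - x₂^2 + 1, -2·x₁·x₂ + 10·x₂], [4·x₁·x₂ - 2·sin(x₁) + 1, 2·x₁^2 - 2·x₂ - 1]].
At the point, J = [[-3.2500, 30.0000], [-7.317058, -4.0000]] (det J = 232.511741).
Solving J·Δ = −F gives Δ = (-0.4132, -1.1614).
Then the next iterate is (x₁, x₂)₁ = (-1.4132, 1.3386).
Re-evaluating at (-1.4132, 1.3386): F = (6.081158, -2.883033), so ‖F‖₂ = 6.7300.

6.7300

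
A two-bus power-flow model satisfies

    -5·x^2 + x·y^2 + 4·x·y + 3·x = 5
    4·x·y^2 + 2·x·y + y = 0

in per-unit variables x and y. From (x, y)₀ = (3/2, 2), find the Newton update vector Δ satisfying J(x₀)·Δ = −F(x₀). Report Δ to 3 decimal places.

(-0.871, -0.521)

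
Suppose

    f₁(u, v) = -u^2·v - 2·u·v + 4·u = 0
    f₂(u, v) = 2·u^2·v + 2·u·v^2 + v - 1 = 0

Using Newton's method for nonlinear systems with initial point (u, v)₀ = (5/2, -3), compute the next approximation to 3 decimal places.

(1.253, -1.881)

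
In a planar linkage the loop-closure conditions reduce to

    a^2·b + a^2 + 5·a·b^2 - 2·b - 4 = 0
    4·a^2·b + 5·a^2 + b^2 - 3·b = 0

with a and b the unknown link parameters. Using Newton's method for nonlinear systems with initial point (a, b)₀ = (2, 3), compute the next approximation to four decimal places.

At (2, 3): F = (96.0000, 68.0000).
Jacobian J = [[2·a·b + 2·a + 5·b^2, a^2 + 10·a·b - 2], [8·a·b + 10·a, 4·a^2 + 2·b - 3]].
At the point, J = [[61.0000, 62.0000], [68.0000, 19.0000]] (det J = -3057.0000).
Solving J·Δ = −F gives Δ = (-0.7825, -0.7785).
Then the next iterate is (a, b)₁ = (1.2175, 2.2215).

(1.2175, 2.2215)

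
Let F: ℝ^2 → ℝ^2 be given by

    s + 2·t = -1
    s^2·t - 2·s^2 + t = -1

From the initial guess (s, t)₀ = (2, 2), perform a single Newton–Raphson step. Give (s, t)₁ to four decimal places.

(-3.8000, 1.4000)

At (2, 2): F = (7.0000, 3.0000).
Jacobian J = [[1, 2], [2·s·t - 4·s, s^2 + 1]].
At the point, J = [[1.0000, 2.0000], [0.0000, 5.0000]] (det J = 5.0000).
Solving J·Δ = −F gives Δ = (-5.8000, -0.6000).
Then the next iterate is (s, t)₁ = (-3.8000, 1.4000).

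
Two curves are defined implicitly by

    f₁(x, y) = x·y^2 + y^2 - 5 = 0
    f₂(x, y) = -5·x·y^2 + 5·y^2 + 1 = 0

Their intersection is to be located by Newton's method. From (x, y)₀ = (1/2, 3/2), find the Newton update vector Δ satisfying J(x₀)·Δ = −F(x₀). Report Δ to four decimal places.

(0.6222, 0.0500)

At (1/2, 3/2): F = (-1.6250, 6.6250).
Jacobian J = [[y^2, 2·x·y + 2·y], [-5·y^2, -10·x·y + 10·y]].
At the point, J = [[2.2500, 4.5000], [-11.2500, 7.5000]] (det J = 67.5000).
Solving J·Δ = −F gives Δ = (0.6222, 0.0500).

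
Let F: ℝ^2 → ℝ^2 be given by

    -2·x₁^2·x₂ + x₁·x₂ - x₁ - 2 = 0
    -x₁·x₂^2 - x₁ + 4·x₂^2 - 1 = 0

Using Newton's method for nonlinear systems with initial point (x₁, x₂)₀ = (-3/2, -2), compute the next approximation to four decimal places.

(-1.1067, -1.0667)

At (-3/2, -2): F = (11.5000, 22.5000).
Jacobian J = [[-4·x₁·x₂ + x₂ - 1, -2·x₁^2 + x₁], [-x₂^2 - 1, -2·x₁·x₂ + 8·x₂]].
At the point, J = [[-15.0000, -6.0000], [-5.0000, -22.0000]] (det J = 300.0000).
Solving J·Δ = −F gives Δ = (0.3933, 0.9333).
Then the next iterate is (x₁, x₂)₁ = (-1.1067, -1.0667).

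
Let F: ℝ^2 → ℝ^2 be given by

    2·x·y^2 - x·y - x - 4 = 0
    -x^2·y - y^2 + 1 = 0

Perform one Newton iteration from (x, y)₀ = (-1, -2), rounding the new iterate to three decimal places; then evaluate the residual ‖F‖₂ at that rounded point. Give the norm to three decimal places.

At (-1, -2): F = (-13.000, -1.000).
Jacobian J = [[2·y^2 - y - 1, 4·x·y - x], [-2·x·y, -x^2 - 2·y]].
At the point, J = [[9.000, 9.000], [-4.000, 3.000]] (det J = 63.000).
Solving J·Δ = −F gives Δ = (0.476, 0.968).
Then the next iterate is (x, y)₁ = (-0.524, -1.032).
Re-evaluating at (-0.524, -1.032): F = (-5.13291, 0.21834), so ‖F‖₂ = 5.138.

5.138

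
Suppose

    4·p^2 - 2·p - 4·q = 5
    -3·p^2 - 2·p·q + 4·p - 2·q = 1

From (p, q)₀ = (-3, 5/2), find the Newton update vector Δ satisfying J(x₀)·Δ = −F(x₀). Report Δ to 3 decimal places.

(-0.333, 8.917)

At (-3, 5/2): F = (27.000, -30.000).
Jacobian J = [[8·p - 2, -4], [-6·p - 2·q + 4, -2·p - 2]].
At the point, J = [[-26.000, -4.000], [17.000, 4.000]] (det J = -36.000).
Solving J·Δ = −F gives Δ = (-0.333, 8.917).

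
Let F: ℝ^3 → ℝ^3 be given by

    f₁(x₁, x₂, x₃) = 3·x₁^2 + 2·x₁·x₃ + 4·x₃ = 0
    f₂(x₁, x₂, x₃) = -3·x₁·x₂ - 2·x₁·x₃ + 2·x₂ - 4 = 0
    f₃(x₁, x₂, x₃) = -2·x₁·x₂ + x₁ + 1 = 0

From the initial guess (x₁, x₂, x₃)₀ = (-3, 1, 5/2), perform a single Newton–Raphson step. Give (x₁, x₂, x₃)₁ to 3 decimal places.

(-1.214, 0.631, 1.891)

At (-3, 1, 5/2): F = (22.000, 22.000, 4.000).
Jacobian J = [[6·x₁ + 2·x₃, 0, 2·x₁ + 4], [-3·x₂ - 2·x₃, -3·x₁ + 2, -2·x₁], [-2·x₂ + 1, -2·x₁, 0]].
At the point, J = [[-13.000, 0.000, -2.000], [-8.000, 11.000, 6.000], [-1.000, 6.000, 0.000]] (det J = 542.000).
Solving J·Δ = −F gives Δ = (1.786, -0.369, -0.609).
Then the next iterate is (x₁, x₂, x₃)₁ = (-1.214, 0.631, 1.891).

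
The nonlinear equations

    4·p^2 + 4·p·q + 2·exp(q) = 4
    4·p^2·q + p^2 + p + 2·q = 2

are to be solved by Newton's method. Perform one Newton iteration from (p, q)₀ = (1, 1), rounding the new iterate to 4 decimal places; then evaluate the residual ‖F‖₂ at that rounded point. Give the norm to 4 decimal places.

2.0000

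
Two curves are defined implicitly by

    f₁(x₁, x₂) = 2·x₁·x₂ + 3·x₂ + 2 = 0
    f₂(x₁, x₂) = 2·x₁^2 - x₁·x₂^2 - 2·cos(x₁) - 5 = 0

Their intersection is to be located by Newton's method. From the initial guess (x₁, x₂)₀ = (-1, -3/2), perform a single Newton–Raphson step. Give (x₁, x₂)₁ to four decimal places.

At (-1, -3/2): F = (0.5000, -1.830605).
Jacobian J = [[2·x₂, 2·x₁ + 3], [4·x₁ - x₂^2 + 2·sin(x₁), -2·x₁·x₂]].
At the point, J = [[-3.0000, 1.0000], [-7.932942, -3.0000]] (det J = 16.932942).
Solving J·Δ = −F gives Δ = (-0.0195, -0.5586).
Then the next iterate is (x₁, x₂)₁ = (-1.0195, -2.0586).

(-1.0195, -2.0586)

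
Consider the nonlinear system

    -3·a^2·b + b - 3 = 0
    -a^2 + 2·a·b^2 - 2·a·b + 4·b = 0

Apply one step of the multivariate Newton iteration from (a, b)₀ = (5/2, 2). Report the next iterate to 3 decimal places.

(1.610, 1.335)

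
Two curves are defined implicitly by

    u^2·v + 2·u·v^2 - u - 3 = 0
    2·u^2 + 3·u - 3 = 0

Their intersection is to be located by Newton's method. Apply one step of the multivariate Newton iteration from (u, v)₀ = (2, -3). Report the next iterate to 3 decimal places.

At (2, -3): F = (19.000, 11.000).
Jacobian J = [[2·u·v + 2·v^2 - 1, u^2 + 4·u·v], [4·u + 3, 0]].
At the point, J = [[5.000, -20.000], [11.000, 0.000]] (det J = 220.000).
Solving J·Δ = −F gives Δ = (-1.000, 0.700).
Then the next iterate is (u, v)₁ = (1.000, -2.300).

(1.000, -2.300)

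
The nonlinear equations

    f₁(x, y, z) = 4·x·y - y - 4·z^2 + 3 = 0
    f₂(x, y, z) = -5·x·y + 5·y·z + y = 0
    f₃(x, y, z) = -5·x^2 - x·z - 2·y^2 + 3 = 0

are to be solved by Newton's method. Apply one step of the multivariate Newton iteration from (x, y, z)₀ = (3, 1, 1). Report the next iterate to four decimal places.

(1.2462, 1.7692, 2.4308)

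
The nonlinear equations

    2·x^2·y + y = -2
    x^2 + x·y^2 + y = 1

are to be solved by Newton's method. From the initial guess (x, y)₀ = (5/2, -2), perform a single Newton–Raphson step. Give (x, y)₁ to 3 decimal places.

At (5/2, -2): F = (-25.000, 13.250).
Jacobian J = [[4·x·y, 2·x^2 + 1], [2·x + y^2, 2·x·y + 1]].
At the point, J = [[-20.000, 13.500], [9.000, -9.000]] (det J = 58.500).
Solving J·Δ = −F gives Δ = (-0.788, 0.684).
Then the next iterate is (x, y)₁ = (1.712, -1.316).

(1.712, -1.316)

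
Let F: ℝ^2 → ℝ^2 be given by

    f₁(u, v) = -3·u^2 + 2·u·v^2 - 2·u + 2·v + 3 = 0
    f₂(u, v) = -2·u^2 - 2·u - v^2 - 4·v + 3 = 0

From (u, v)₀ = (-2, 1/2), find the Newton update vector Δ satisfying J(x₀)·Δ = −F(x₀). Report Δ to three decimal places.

(0.457, -0.102)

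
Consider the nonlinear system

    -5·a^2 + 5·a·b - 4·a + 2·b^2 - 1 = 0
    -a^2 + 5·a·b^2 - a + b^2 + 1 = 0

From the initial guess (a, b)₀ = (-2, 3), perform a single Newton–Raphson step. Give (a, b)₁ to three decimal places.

(-1.145, 2.242)

At (-2, 3): F = (-25.000, -82.000).
Jacobian J = [[-10·a + 5·b - 4, 5·a + 4·b], [-2·a + 5·b^2 - 1, 10·a·b + 2·b]].
At the point, J = [[31.000, 2.000], [48.000, -54.000]] (det J = -1770.000).
Solving J·Δ = −F gives Δ = (0.855, -0.758).
Then the next iterate is (a, b)₁ = (-1.145, 2.242).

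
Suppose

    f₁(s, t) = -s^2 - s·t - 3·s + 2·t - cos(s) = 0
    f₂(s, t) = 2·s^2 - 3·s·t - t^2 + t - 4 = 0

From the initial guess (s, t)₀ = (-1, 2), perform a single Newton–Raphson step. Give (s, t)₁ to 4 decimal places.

At (-1, 2): F = (7.459698, 2.0000).
Jacobian J = [[-2·s - t + sin(s) - 3, -s + 2], [4·s - 3·t, -3·s - 2·t + 1]].
At the point, J = [[-3.841471, 3.0000], [-10.0000, 0.0000]] (det J = 30.0000).
Solving J·Δ = −F gives Δ = (0.2000, -2.2305).
Then the next iterate is (s, t)₁ = (-0.8000, -0.2305).

(-0.8000, -0.2305)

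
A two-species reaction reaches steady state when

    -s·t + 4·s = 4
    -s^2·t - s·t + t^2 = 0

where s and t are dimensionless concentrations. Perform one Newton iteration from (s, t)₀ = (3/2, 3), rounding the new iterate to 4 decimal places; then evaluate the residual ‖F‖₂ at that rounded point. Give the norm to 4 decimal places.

1.4166

At (3/2, 3): F = (-2.5000, -2.2500).
Jacobian J = [[-t + 4, -s], [-2·s·t - t, -s^2 - s + 2·t]].
At the point, J = [[1.0000, -1.5000], [-12.0000, 2.2500]] (det J = -15.7500).
Solving J·Δ = −F gives Δ = (-0.5714, -2.0476).
Then the next iterate is (s, t)₁ = (0.9286, 0.9524).
Re-evaluating at (0.9286, 0.9524): F = (-1.169999, -0.798585), so ‖F‖₂ = 1.4166.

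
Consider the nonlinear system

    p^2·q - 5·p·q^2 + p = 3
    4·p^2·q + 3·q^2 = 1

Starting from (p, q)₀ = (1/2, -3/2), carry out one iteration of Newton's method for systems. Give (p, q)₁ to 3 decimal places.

(0.250, -0.782)

At (1/2, -3/2): F = (-8.500, 4.250).
Jacobian J = [[2·p·q - 5·q^2 + 1, p^2 - 10·p·q], [8·p·q, 4·p^2 + 6·q]].
At the point, J = [[-11.750, 7.750], [-6.000, -8.000]] (det J = 140.500).
Solving J·Δ = −F gives Δ = (-0.250, 0.718).
Then the next iterate is (p, q)₁ = (0.250, -0.782).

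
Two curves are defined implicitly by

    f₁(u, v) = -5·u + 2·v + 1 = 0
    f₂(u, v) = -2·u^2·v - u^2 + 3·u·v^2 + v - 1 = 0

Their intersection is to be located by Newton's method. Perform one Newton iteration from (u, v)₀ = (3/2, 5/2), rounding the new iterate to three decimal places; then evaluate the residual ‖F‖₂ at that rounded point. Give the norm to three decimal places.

4.713

At (3/2, 5/2): F = (-1.500, 16.125).
Jacobian J = [[-5, 2], [-4·u·v - 2·u + 3·v^2, -2·u^2 + 6·u·v + 1]].
At the point, J = [[-5.000, 2.000], [0.750, 19.000]] (det J = -96.500).
Solving J·Δ = −F gives Δ = (-0.630, -0.824).
Then the next iterate is (u, v)₁ = (0.870, 1.676).
Re-evaluating at (0.870, 1.676): F = (0.002, 4.71340), so ‖F‖₂ = 4.713.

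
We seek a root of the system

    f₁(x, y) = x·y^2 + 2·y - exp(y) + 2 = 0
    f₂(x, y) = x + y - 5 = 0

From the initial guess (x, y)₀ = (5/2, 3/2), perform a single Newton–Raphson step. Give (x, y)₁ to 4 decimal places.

(6.5319, -1.5319)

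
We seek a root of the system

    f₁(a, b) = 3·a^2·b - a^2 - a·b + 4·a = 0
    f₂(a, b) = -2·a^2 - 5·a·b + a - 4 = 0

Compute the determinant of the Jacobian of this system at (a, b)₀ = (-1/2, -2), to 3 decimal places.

16.250

J = [[6·a·b - 2·a - b + 4, 3·a^2 - a], [-4·a - 5·b + 1, -5·a]].
At the point, J = [[13.000, 1.250], [13.000, 2.500]].
det J = 16.250.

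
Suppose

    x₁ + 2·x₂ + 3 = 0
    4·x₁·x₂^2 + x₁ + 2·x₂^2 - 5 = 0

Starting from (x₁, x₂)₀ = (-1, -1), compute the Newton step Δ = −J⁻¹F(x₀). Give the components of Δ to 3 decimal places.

At (-1, -1): F = (0.000, -8.000).
Jacobian J = [[1, 2], [4·x₂^2 + 1, 8·x₁·x₂ + 4·x₂]].
At the point, J = [[1.000, 2.000], [5.000, 4.000]] (det J = -6.000).
Solving J·Δ = −F gives Δ = (2.667, -1.333).

(2.667, -1.333)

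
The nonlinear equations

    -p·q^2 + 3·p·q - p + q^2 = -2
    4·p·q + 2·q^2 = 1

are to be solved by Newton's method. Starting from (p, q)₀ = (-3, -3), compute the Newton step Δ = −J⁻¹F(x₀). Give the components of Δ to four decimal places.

At (-3, -3): F = (68.0000, 53.0000).
Jacobian J = [[-q^2 + 3·q - 1, -2·p·q + 3·p + 2·q], [4·q, 4·p + 4·q]].
At the point, J = [[-19.0000, -33.0000], [-12.0000, -24.0000]] (det J = 60.0000).
Solving J·Δ = −F gives Δ = (-1.9500, 3.1833).

(-1.9500, 3.1833)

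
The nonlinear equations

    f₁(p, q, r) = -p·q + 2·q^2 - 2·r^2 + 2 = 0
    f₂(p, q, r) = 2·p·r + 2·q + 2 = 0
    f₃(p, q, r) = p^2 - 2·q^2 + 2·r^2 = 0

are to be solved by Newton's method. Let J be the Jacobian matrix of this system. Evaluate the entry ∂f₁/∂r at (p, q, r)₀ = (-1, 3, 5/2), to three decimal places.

-10.000

∂f₁/∂r = -4·r.
At (-1, 3, 5/2) this is -10.000.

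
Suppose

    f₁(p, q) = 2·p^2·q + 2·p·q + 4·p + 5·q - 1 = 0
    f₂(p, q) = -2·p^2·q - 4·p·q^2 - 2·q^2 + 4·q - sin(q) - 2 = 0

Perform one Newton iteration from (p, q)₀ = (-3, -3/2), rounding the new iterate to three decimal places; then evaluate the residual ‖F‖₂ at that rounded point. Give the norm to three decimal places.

At (-3, -3/2): F = (-38.500, 42.49749).
Jacobian J = [[4·p·q + 2·q + 4, 2·p^2 + 2·p + 5], [-4·p·q - 4·q^2, -2·p^2 - 8·p·q - 4·q - cos(q) + 4]].
At the point, J = [[19.000, 17.000], [-27.000, -44.07074]] (det J = -378.34401).
Solving J·Δ = −F gives Δ = (2.575, -0.613).
Then the next iterate is (p, q)₁ = (-0.425, -2.113).
Re-evaluating at (-0.425, -2.113): F = (-12.23227, -10.17154), so ‖F‖₂ = 15.909.

15.909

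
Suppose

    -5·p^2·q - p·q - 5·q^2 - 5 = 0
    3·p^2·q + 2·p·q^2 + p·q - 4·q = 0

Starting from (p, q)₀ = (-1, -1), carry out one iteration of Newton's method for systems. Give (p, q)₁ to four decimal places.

(-1.2000, -0.3000)

At (-1, -1): F = (-6.0000, 0.0000).
Jacobian J = [[-10·p·q - q, -5·p^2 - p - 10·q], [6·p·q + 2·q^2 + q, 3·p^2 + 4·p·q + p - 4]].
At the point, J = [[-9.0000, 6.0000], [7.0000, 2.0000]] (det J = -60.0000).
Solving J·Δ = −F gives Δ = (-0.2000, 0.7000).
Then the next iterate is (p, q)₁ = (-1.2000, -0.3000).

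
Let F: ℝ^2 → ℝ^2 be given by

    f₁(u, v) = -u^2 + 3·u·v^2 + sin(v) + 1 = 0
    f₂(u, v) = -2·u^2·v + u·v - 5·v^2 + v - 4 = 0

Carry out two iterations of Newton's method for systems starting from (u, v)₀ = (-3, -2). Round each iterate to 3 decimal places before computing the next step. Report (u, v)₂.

(-2.191, -0.284)

At (-3, -2): F = (-44.90930, 16.000).
Jacobian J = [[-2·u + 3·v^2, 6·u·v + cos(v)], [-4·u·v + v, -2·u^2 + u - 10·v + 1]].
At the point, J = [[18.000, 35.58385], [-26.000, 0.000]] (det J = 925.18018).
Solving J·Δ = −F gives Δ = (0.615, 0.951).
Then the next iterate is (u, v)₁ = (-2.385, -1.049).
Round to (-2.385, -1.049) and repeat: F = (-13.42852, 3.88476), J = [[8.07120, 15.50963], [-11.05646, -2.27145]].
Δ = (0.194, 0.765), so (u, v)₂ = (-2.191, -0.284).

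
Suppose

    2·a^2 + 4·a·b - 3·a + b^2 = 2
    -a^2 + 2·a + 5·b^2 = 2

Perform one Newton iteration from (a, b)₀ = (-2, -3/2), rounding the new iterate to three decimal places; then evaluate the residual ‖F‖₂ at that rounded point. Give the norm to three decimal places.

5.749

At (-2, -3/2): F = (26.250, 1.250).
Jacobian J = [[4·a + 4·b - 3, 4·a + 2·b], [-2·a + 2, 10·b]].
At the point, J = [[-17.000, -11.000], [6.000, -15.000]] (det J = 321.000).
Solving J·Δ = −F gives Δ = (1.184, 0.557).
Then the next iterate is (a, b)₁ = (-0.816, -0.943).
Re-evaluating at (-0.816, -0.943): F = (5.74691, 0.14839), so ‖F‖₂ = 5.749.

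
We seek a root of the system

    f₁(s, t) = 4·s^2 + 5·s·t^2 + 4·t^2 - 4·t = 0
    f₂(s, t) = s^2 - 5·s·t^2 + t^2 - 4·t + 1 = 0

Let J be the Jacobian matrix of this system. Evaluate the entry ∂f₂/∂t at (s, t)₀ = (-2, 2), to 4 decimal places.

40.0000

∂f₂/∂t = -10·s·t + 2·t - 4.
At (-2, 2) this is 40.0000.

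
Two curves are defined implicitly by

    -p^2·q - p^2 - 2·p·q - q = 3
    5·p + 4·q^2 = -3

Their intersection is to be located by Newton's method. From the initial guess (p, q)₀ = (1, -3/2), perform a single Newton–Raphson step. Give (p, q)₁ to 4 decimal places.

(2.5714, 0.5714)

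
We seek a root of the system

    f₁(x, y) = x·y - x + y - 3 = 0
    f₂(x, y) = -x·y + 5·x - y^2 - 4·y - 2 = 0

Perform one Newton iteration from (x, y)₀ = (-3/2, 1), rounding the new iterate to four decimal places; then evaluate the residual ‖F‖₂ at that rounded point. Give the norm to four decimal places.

At (-3/2, 1): F = (-2.0000, -13.0000).
Jacobian J = [[y - 1, x + 1], [-y + 5, -x - 2·y - 4]].
At the point, J = [[0.0000, -0.5000], [4.0000, -4.5000]] (det J = 2.0000).
Solving J·Δ = −F gives Δ = (-1.2500, -4.0000).
Then the next iterate is (x, y)₁ = (-2.7500, -3.0000).
Re-evaluating at (-2.7500, -3.0000): F = (5.0000, -21.0000), so ‖F‖₂ = 21.5870.

21.5870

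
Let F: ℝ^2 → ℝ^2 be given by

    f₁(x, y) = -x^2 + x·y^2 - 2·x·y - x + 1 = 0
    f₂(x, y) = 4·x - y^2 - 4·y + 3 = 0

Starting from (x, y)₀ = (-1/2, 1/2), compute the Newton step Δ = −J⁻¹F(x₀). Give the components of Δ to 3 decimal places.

At (-1/2, 1/2): F = (1.625, -1.250).
Jacobian J = [[-2·x + y^2 - 2·y - 1, 2·x·y - 2·x], [4, -2·y - 4]].
At the point, J = [[-0.750, 0.500], [4.000, -5.000]] (det J = 1.750).
Solving J·Δ = −F gives Δ = (4.286, 3.179).

(4.286, 3.179)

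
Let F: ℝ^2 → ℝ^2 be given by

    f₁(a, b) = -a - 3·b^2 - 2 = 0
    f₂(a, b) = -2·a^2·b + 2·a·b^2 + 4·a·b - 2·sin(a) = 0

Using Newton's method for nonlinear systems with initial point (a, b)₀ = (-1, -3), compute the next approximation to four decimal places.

(0.6327, -1.3537)

At (-1, -3): F = (-28.0000, 1.682942).
Jacobian J = [[-1, -6·b], [-4·a·b + 2·b^2 + 4·b - 2·cos(a), -2·a^2 + 4·a·b + 4·a]].
At the point, J = [[-1.0000, 18.0000], [-7.080605, 6.0000]] (det J = 121.450883).
Solving J·Δ = −F gives Δ = (1.6327, 1.6463).
Then the next iterate is (a, b)₁ = (0.6327, -1.3537).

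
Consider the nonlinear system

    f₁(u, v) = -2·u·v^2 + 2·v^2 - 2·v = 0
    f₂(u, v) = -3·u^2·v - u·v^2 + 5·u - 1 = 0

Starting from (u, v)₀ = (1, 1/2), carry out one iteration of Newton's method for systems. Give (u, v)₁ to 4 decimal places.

(-0.5455, 0.3864)

At (1, 1/2): F = (-1.0000, 2.2500).
Jacobian J = [[-2·v^2, -4·u·v + 4·v - 2], [-6·u·v - v^2 + 5, -3·u^2 - 2·u·v]].
At the point, J = [[-0.5000, -2.0000], [1.7500, -4.0000]] (det J = 5.5000).
Solving J·Δ = −F gives Δ = (-1.5455, -0.1136).
Then the next iterate is (u, v)₁ = (-0.5455, 0.3864).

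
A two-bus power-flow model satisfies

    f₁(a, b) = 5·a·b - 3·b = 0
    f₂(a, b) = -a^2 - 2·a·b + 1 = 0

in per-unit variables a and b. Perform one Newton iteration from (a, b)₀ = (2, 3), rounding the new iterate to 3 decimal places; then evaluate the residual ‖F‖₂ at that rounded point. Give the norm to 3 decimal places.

At (2, 3): F = (21.000, -15.000).
Jacobian J = [[5·b, 5·a - 3], [-2·a - 2·b, -2·a]].
At the point, J = [[15.000, 7.000], [-10.000, -4.000]] (det J = 10.000).
Solving J·Δ = −F gives Δ = (-2.100, 1.500).
Then the next iterate is (a, b)₁ = (-0.100, 4.500).
Re-evaluating at (-0.100, 4.500): F = (-15.750, 1.890), so ‖F‖₂ = 15.863.

15.863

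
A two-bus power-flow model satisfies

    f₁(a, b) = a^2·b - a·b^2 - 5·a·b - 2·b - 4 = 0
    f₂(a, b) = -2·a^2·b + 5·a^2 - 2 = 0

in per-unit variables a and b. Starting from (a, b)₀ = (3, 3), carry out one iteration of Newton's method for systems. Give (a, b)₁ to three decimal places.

At (3, 3): F = (-55.000, -11.000).
Jacobian J = [[2·a·b - b^2 - 5·b, a^2 - 2·a·b - 5·a - 2], [-4·a·b + 10·a, -2·a^2]].
At the point, J = [[-6.000, -26.000], [-6.000, -18.000]] (det J = -48.000).
Solving J·Δ = −F gives Δ = (14.667, -5.500).
Then the next iterate is (a, b)₁ = (17.667, -2.500).

(17.667, -2.500)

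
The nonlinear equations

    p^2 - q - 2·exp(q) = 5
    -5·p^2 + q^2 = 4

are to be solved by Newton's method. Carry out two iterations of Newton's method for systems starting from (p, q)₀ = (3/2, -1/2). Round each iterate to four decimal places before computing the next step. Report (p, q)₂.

(1.5108, -3.4691)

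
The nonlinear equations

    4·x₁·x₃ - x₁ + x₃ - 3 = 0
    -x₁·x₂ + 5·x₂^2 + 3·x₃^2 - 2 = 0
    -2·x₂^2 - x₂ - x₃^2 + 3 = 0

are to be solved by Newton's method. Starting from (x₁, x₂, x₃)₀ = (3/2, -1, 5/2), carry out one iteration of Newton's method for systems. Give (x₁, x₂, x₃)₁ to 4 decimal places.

At (3/2, -1, 5/2): F = (13.0000, 23.2500, -4.2500).
Jacobian J = [[4·x₃ - 1, 0, 4·x₁ + 1], [-x₂, -x₁ + 10·x₂, 6·x₃], [0, -4·x₂ - 1, -2·x₃]].
At the point, J = [[9.0000, 0.0000, 7.0000], [1.0000, -11.5000, 15.0000], [0.0000, 3.0000, -5.0000]] (det J = 133.5000).
Solving J·Δ = −F gives Δ = (-2.3118, 3.2753, 1.1152).
Then the next iterate is (x₁, x₂, x₃)₁ = (-0.8118, 2.2753, 3.6152).

(-0.8118, 2.2753, 3.6152)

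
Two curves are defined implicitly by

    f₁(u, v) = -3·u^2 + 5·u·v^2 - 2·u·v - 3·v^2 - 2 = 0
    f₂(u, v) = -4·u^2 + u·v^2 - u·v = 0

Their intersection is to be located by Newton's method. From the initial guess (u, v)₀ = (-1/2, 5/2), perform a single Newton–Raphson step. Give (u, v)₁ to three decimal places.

At (-1/2, 5/2): F = (-34.625, -2.875).
Jacobian J = [[-6·u + 5·v^2 - 2·v, 10·u·v - 2·u - 6·v], [-8·u + v^2 - v, 2·u·v - u]].
At the point, J = [[29.250, -26.500], [7.750, -2.000]] (det J = 146.875).
Solving J·Δ = −F gives Δ = (0.047, -1.254).
Then the next iterate is (u, v)₁ = (-0.453, 1.246).

(-0.453, 1.246)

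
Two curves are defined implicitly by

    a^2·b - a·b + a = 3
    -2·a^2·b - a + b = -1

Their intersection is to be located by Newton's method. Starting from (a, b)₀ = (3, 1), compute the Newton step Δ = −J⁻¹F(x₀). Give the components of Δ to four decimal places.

At (3, 1): F = (6.0000, -19.0000).
Jacobian J = [[2·a·b - b + 1, a^2 - a], [-4·a·b - 1, -2·a^2 + 1]].
At the point, J = [[6.0000, 6.0000], [-13.0000, -17.0000]] (det J = -24.0000).
Solving J·Δ = −F gives Δ = (0.5000, -1.5000).

(0.5000, -1.5000)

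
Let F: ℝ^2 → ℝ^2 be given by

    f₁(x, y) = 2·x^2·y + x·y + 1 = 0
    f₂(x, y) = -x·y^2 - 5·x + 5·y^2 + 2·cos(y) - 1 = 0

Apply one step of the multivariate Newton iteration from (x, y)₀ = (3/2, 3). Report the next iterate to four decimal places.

At (3/2, 3): F = (19.0000, 21.020015).
Jacobian J = [[4·x·y + y, 2·x^2 + x], [-y^2 - 5, -2·x·y + 10·y - 2·sin(y)]].
At the point, J = [[21.0000, 6.0000], [-14.0000, 20.717760]] (det J = 519.072960).
Solving J·Δ = −F gives Δ = (-0.5154, -1.3629).
Then the next iterate is (x, y)₁ = (0.9846, 1.6371).

(0.9846, 1.6371)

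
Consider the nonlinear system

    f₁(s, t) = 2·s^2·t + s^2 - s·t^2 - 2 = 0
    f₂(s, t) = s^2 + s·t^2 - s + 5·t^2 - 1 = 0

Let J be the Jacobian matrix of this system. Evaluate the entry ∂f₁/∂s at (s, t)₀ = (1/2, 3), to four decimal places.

-2.0000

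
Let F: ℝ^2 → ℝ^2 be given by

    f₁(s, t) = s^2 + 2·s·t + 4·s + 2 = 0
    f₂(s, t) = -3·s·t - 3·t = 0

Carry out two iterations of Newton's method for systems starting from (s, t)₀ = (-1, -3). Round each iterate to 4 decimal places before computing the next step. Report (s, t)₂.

(-1.0000, -0.5000)

At (-1, -3): F = (5.0000, 0.0000).
Jacobian J = [[2·s + 2·t + 4, 2·s], [-3·t, -3·s - 3]].
At the point, J = [[-4.0000, -2.0000], [9.0000, 0.0000]] (det J = 18.0000).
Solving J·Δ = −F gives Δ = (0.0000, 2.5000).
Then the next iterate is (s, t)₁ = (-1.0000, -0.5000).
Round to (-1.0000, -0.5000) and repeat: F = (0.0000, 0.0000), J = [[1.0000, -2.0000], [1.5000, 0.0000]].
Δ = (0.0000, 0.0000), so (s, t)₂ = (-1.0000, -0.5000).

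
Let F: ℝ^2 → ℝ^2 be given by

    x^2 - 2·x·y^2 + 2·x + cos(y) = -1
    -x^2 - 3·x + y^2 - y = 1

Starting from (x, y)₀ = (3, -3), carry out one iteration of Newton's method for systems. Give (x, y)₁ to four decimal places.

At (3, -3): F = (-38.989992, -7.0000).
Jacobian J = [[2·x - 2·y^2 + 2, -4·x·y - sin(y)], [-2·x - 3, 2·y - 1]].
At the point, J = [[-10.0000, 36.141120], [-9.0000, -7.0000]] (det J = 395.270080).
Solving J·Δ = −F gives Δ = (-1.3305, 0.7107).
Then the next iterate is (x, y)₁ = (1.6695, -2.2893).

(1.6695, -2.2893)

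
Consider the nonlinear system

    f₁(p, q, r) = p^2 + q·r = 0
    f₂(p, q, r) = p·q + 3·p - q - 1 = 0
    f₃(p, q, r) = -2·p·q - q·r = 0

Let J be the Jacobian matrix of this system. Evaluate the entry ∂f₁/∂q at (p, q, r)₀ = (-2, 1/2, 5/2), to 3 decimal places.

2.500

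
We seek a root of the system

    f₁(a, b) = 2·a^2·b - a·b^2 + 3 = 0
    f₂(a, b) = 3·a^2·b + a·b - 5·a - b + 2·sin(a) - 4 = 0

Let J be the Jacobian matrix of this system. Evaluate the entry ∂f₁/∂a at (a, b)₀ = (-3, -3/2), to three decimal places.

∂f₁/∂a = 4·a·b - b^2.
At (-3, -3/2) this is 15.750.

15.750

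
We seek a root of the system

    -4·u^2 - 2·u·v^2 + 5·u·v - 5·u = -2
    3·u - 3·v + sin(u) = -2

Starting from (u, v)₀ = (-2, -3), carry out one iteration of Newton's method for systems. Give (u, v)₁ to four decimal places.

(-1.6951, -1.3738)

At (-2, -3): F = (62.0000, 4.090703).
Jacobian J = [[-8·u - 2·v^2 + 5·v - 5, -4·u·v + 5·u], [cos(u) + 3, -3]].
At the point, J = [[-22.0000, -34.0000], [2.583853, -3.0000]] (det J = 153.851008).
Solving J·Δ = −F gives Δ = (0.3049, 1.6262).
Then the next iterate is (u, v)₁ = (-1.6951, -1.3738).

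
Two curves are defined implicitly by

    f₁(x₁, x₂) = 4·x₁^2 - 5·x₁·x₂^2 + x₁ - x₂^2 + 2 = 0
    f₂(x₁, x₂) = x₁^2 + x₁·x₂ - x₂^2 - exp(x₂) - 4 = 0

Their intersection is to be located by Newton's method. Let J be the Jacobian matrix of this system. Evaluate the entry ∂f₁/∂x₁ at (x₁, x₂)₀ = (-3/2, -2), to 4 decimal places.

-31.0000

∂f₁/∂x₁ = 8·x₁ - 5·x₂^2 + 1.
At (-3/2, -2) this is -31.0000.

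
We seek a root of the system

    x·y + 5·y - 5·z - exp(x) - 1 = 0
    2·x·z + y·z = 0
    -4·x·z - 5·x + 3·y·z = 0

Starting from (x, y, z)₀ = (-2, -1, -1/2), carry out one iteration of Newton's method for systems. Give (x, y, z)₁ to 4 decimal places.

(-0.1270, 0.2539, -0.5000)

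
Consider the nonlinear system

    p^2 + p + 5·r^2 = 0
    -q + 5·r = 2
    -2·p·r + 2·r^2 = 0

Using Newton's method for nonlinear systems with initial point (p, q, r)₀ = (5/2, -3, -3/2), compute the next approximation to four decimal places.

At (5/2, -3, -3/2): F = (20.0000, -6.5000, 12.0000).
Jacobian J = [[2·p + 1, 0, 10·r], [0, -1, 5], [-2·r, 0, -2·p + 4·r]].
At the point, J = [[6.0000, 0.0000, -15.0000], [0.0000, -1.0000, 5.0000], [3.0000, 0.0000, -11.0000]] (det J = 21.0000).
Solving J·Δ = −F gives Δ = (-1.9048, -3.6429, 0.5714).
Then the next iterate is (p, q, r)₁ = (0.5952, -6.6429, -0.9286).

(0.5952, -6.6429, -0.9286)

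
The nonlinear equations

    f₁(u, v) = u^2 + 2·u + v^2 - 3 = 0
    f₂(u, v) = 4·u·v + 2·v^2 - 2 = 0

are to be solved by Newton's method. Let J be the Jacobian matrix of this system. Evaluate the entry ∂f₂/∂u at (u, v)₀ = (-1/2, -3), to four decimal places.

-12.0000

∂f₂/∂u = 4·v.
At (-1/2, -3) this is -12.0000.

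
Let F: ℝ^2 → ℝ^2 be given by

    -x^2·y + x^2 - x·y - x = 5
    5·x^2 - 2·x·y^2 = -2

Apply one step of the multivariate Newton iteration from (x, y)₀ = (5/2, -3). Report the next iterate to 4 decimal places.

At (5/2, -3): F = (25.0000, -11.7500).
Jacobian J = [[-2·x·y + 2·x - y - 1, -x^2 - x], [10·x - 2·y^2, -4·x·y]].
At the point, J = [[22.0000, -8.7500], [7.0000, 30.0000]] (det J = 721.2500).
Solving J·Δ = −F gives Δ = (-0.8973, 0.6010).
Then the next iterate is (x, y)₁ = (1.6027, -2.3990).

(1.6027, -2.3990)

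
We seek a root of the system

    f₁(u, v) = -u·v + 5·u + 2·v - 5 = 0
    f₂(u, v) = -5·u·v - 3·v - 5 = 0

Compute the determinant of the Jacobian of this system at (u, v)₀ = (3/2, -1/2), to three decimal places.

-59.000

J = [[-v + 5, -u + 2], [-5·v, -5·u - 3]].
At the point, J = [[5.500, 0.500], [2.500, -10.500]].
det J = -59.000.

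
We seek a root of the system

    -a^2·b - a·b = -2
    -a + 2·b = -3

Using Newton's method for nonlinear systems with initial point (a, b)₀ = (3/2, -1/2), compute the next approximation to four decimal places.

(-37.0000, -20.0000)

At (3/2, -1/2): F = (3.8750, 0.5000).
Jacobian J = [[-2·a·b - b, -a^2 - a], [-1, 2]].
At the point, J = [[2.0000, -3.7500], [-1.0000, 2.0000]] (det J = 0.2500).
Solving J·Δ = −F gives Δ = (-38.5000, -19.5000).
Then the next iterate is (a, b)₁ = (-37.0000, -20.0000).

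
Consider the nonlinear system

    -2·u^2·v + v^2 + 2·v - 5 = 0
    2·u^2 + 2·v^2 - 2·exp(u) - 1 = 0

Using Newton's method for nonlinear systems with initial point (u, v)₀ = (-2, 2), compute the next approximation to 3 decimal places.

At (-2, 2): F = (-13.000, 14.72933).
Jacobian J = [[-4·u·v, -2·u^2 + 2·v + 2], [4·u - 2·exp(u), 4·v]].
At the point, J = [[16.000, -2.000], [-8.27067, 8.000]] (det J = 111.45866).
Solving J·Δ = −F gives Δ = (0.669, -1.150).
Then the next iterate is (u, v)₁ = (-1.331, 0.850).

(-1.331, 0.850)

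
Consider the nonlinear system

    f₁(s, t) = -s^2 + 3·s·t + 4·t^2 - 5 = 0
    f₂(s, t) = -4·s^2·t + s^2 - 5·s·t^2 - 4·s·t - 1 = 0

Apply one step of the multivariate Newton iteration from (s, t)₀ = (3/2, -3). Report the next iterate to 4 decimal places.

At (3/2, -3): F = (15.2500, -21.2500).
Jacobian J = [[-2·s + 3·t, 3·s + 8·t], [-8·s·t + 2·s - 5·t^2 - 4·t, -4·s^2 - 10·s·t - 4·s]].
At the point, J = [[-12.0000, -19.5000], [6.0000, 30.0000]] (det J = -243.0000).
Solving J·Δ = −F gives Δ = (0.1775, 0.6728).
Then the next iterate is (s, t)₁ = (1.6775, -2.3272).

(1.6775, -2.3272)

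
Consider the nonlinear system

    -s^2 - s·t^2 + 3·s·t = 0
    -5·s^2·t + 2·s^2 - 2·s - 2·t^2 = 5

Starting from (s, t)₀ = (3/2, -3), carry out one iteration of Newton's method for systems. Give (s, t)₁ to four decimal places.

(1.2234, -1.2636)

At (3/2, -3): F = (-29.2500, 12.2500).
Jacobian J = [[-2·s - t^2 + 3·t, -2·s·t + 3·s], [-10·s·t + 4·s - 2, -5·s^2 - 4·t]].
At the point, J = [[-21.0000, 13.5000], [49.0000, 0.7500]] (det J = -677.2500).
Solving J·Δ = −F gives Δ = (-0.2766, 1.7364).
Then the next iterate is (s, t)₁ = (1.2234, -1.2636).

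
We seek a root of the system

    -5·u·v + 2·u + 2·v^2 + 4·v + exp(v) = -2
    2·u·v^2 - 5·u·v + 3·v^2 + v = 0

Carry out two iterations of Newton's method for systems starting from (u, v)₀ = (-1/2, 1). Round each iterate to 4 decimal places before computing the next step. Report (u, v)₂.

(-1.4246, -0.0192)

At (-1/2, 1): F = (12.218282, 5.5000).
Jacobian J = [[-5·v + 2, -5·u + 4·v + exp(v) + 4], [2·v^2 - 5·v, 4·u·v - 5·u + 6·v + 1]].
At the point, J = [[-3.0000, 13.218282], [-3.0000, 7.5000]] (det J = 17.154845).
Solving J·Δ = −F gives Δ = (-1.1039, -1.1749).
Then the next iterate is (u, v)₁ = (-1.6039, -0.1749).
Round to (-1.6039, -0.1749) and repeat: F = (-2.409290, -1.583867), J = [[2.8745, 12.159441], [0.935680, 9.092188]].
Δ = (0.1793, 0.1557), so (u, v)₂ = (-1.4246, -0.0192).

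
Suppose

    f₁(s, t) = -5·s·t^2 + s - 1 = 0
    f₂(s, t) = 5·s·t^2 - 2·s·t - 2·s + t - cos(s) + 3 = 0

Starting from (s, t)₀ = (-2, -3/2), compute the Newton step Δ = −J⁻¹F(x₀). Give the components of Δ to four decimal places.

(0.2690, 0.5581)

At (-2, -3/2): F = (19.5000, -22.583853).
Jacobian J = [[-5·t^2 + 1, -10·s·t], [5·t^2 - 2·t + sin(s) - 2, 10·s·t - 2·s + 1]].
At the point, J = [[-10.2500, -30.0000], [11.340703, 35.0000]] (det J = -18.528923).
Solving J·Δ = −F gives Δ = (0.2690, 0.5581).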